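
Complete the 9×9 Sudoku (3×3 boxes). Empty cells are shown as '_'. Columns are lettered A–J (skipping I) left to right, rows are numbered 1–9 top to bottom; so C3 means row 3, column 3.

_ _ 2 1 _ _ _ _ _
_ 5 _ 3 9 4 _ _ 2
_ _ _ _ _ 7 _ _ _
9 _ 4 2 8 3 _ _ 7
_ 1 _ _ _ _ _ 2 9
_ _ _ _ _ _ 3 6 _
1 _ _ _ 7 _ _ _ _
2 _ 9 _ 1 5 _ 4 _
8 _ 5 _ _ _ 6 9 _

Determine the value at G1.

B4 = 6 (sole candidate).
F5 = 6 (sole candidate).
D9 = 4 (sole candidate).
F9 = 2 (sole candidate).
F1 = 8 (sole candidate).
F7 = 9 (sole candidate).
E9 = 3 (sole candidate).
J9 = 1 (sole candidate).
F6 = 1 (sole candidate).
B9 = 7 (sole candidate).
B8 = 3 (sole candidate).
J8 = 8 (sole candidate).
B7 = 4 (sole candidate).
C7 = 6 (sole candidate).
D7 = 8 (sole candidate).
D8 = 6 (sole candidate).
G8 = 7 (sole candidate).
B1 = 9 (sole candidate).
B3 = 8 (sole candidate).
D3 = 5 (sole candidate).
D5 = 7 (sole candidate).
B6 = 2 (sole candidate).
D6 = 9 (sole candidate).
E1 = 6 (sole candidate).
E3 = 2 (sole candidate).
A2 = 6 (hidden single in row 2).
J3 = 6 (hidden single in row 3).
G3 = 9 (hidden single in row 3).
A3 = 4 (hidden single in row 3).
C6 = 8 (hidden single in row 6).
C5 = 3 (sole candidate).
C3 = 1 (sole candidate).
H3 = 3 (sole candidate).
A5 = 5 (sole candidate).
E5 = 4 (sole candidate).
G5 = 8 (sole candidate).
A6 = 7 (sole candidate).
E6 = 5 (sole candidate).
J6 = 4 (sole candidate).
H7 = 5 (sole candidate).
J7 = 3 (sole candidate).
A1 = 3 (sole candidate).
H1 = 7 (sole candidate).
J1 = 5 (sole candidate).
C2 = 7 (sole candidate).
G2 = 1 (sole candidate).
H2 = 8 (sole candidate).
G4 = 5 (sole candidate).
H4 = 1 (sole candidate).
G7 = 2 (sole candidate).
G1 = 4: row 1 has {1,2,3,5,6,7,8,9}; col 7 has {1,2,3,5,6,7,8,9}; box has {1,2,3,5,6,7,8,9} → only 4 remains.

4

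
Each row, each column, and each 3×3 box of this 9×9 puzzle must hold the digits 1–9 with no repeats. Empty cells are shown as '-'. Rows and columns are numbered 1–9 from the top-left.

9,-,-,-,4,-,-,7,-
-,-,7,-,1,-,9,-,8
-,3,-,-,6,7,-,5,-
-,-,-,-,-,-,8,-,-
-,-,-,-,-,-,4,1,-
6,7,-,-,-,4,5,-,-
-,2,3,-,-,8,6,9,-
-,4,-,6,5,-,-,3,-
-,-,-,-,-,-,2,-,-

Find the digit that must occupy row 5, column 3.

row 3, column 7 = 1: row 3 has {3,5,6,7}; col 7 has {2,4,5,6,8,9}; box has {5,7,8,9} → only 1 remains.
row 6, column 8 = 2: row 6 has {4,5,6,7}; col 8 has {1,3,5,7,9}; box has {1,4,5,8} → only 2 remains.
row 7, column 5 = 7: row 7 has {2,3,6,8,9}; col 5 has {1,4,5,6}; box has {5,6,8} → only 7 remains.
row 8, column 7 = 7: row 8 has {3,4,5,6}; col 7 has {1,2,4,5,6,8,9}; box has {2,3,6,9} → only 7 remains.
row 8, column 9 = 1: row 8 has {3,4,5,6,7}; col 9 has {8}; box has {2,3,6,7,9} → only 1 remains.
row 1, column 7 = 3: row 1 has {4,7,9}; col 7 has {1,2,4,5,6,7,8,9}; box has {1,5,7,8,9} → only 3 remains.
row 4, column 8 = 6: row 4 has {8}; col 8 has {1,2,3,5,7,9}; box has {1,2,4,5,8} → only 6 remains.
row 8, column 1 = 8: row 8 has {1,3,4,5,6,7}; col 1 has {6,9}; box has {2,3,4} → only 8 remains.
row 8, column 3 = 9: row 8 has {1,3,4,5,6,7,8}; col 3 has {3,7}; box has {2,3,4,8} → only 9 remains.
row 8, column 6 = 2: row 8 has {1,3,4,5,6,7,8,9}; col 6 has {4,7,8}; box has {5,6,7,8} → only 2 remains.
row 1, column 6 = 5: row 1 has {3,4,7,9}; col 6 has {2,4,7,8}; box has {1,4,6,7} → only 5 remains.
row 2, column 6 = 3: row 2 has {1,7,8,9}; col 6 has {2,4,5,7,8}; box has {1,4,5,6,7} → only 3 remains.
row 2, column 8 = 4: row 2 has {1,3,7,8,9}; col 8 has {1,2,3,5,6,7,9}; box has {1,3,5,7,8,9} → only 4 remains.
row 3, column 9 = 2: row 3 has {1,3,5,6,7}; col 9 has {1,8}; box has {1,3,4,5,7,8,9} → only 2 remains.
row 9, column 8 = 8: row 9 has {2}; col 8 has {1,2,3,4,5,6,7,9}; box has {1,2,3,6,7,9} → only 8 remains.
row 1, column 9 = 6: row 1 has {3,4,5,7,9}; col 9 has {1,2,8}; box has {1,2,3,4,5,7,8,9} → only 6 remains.
row 2, column 4 = 2: row 2 has {1,3,4,7,8,9}; col 4 has {6}; box has {1,3,4,5,6,7} → only 2 remains.
row 3, column 1 = 4: row 3 has {1,2,3,5,6,7}; col 1 has {6,8,9}; box has {3,7,9} → only 4 remains.
row 3, column 3 = 8: row 3 has {1,2,3,4,5,6,7}; col 3 has {3,7,9}; box has {3,4,7,9} → only 8 remains.
row 3, column 4 = 9: row 3 has {1,2,3,4,5,6,7,8}; col 4 has {2,6}; box has {1,2,3,4,5,6,7} → only 9 remains.
row 6, column 3 = 1: row 6 has {2,4,5,6,7}; col 3 has {3,7,8,9}; box has {6,7} → only 1 remains.
row 1, column 2 = 1: row 1 has {3,4,5,6,7,9}; col 2 has {2,3,4,7}; box has {3,4,7,8,9} → only 1 remains.
row 1, column 3 = 2: row 1 has {1,3,4,5,6,7,9}; col 3 has {1,3,7,8,9}; box has {1,3,4,7,8,9} → only 2 remains.
row 1, column 4 = 8: row 1 has {1,2,3,4,5,6,7,9}; col 4 has {2,6,9}; box has {1,2,3,4,5,6,7,9} → only 8 remains.
row 2, column 1 = 5: row 2 has {1,2,3,4,7,8,9}; col 1 has {4,6,8,9}; box has {1,2,3,4,7,8,9} → only 5 remains.
row 2, column 2 = 6: row 2 has {1,2,3,4,5,7,8,9}; col 2 has {1,2,3,4,7}; box has {1,2,3,4,5,7,8,9} → only 6 remains.
row 5, column 3 = 5: row 5 has {1,4}; col 3 has {1,2,3,7,8,9}; box has {1,6,7} → only 5 remains.

5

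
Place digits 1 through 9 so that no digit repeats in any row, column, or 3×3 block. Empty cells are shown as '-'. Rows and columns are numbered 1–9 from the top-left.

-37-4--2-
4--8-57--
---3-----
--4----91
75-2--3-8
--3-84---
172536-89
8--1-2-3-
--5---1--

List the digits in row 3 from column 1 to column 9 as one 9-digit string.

528367914

row 7, column 7 = 4: row 7 has {1,2,3,5,6,7,8,9}; col 7 has {1,3,7}; box has {1,3,8,9} → only 4 remains.
row 1, column 6 = 1: in row 1, 1 can only go here (every other open cell in that row sees a 1).
row 1, column 7 = 8: in row 1, 8 can only go here (every other open cell in that row sees an 8).
row 5, column 6 = 9: row 5 has {2,3,5,7,8}; col 6 has {1,2,4,5,6}; box has {2,4,8} → only 9 remains.
row 3, column 6 = 7: row 3 has {3}; col 6 has {1,2,4,5,6,9}; box has {1,3,4,5,8} → only 7 remains.
row 4, column 6 = 3: row 4 has {1,4,9}; col 6 has {1,2,4,5,6,7,9}; box has {2,4,8,9} → only 3 remains.
row 9, column 6 = 8: row 9 has {1,5}; col 6 has {1,2,3,4,5,6,7,9}; box has {1,2,3,5,6} → only 8 remains.
row 2, column 9 = 3: in row 2, 3 can only go here (every other open cell in that row sees a 3).
row 4, column 2 = 8: in row 4, 8 can only go here (every other open cell in that row sees an 8).
row 3, column 3 = 8: in row 3, 8 can only go here (every other open cell in that row sees an 8).
row 5, column 8 = 4: in row 5, 4 can only go here (every other open cell in that row sees a 4).
row 3, column 9 = 4: in row 3, 4 can only go here (every other open cell in that row sees a 4).
row 6, column 2 = 1: in row 6, 1 can only go here (every other open cell in that row sees a 1).
row 5, column 3 = 6: row 5 has {2,3,4,5,7,8,9}; col 3 has {2,3,4,5,7,8}; box has {1,3,4,5,7,8} → only 6 remains.
row 5, column 5 = 1: row 5 has {2,3,4,5,6,7,8,9}; col 5 has {3,4,8}; box has {2,3,4,8,9} → only 1 remains.
row 8, column 3 = 9: row 8 has {1,2,3,8}; col 3 has {2,3,4,5,6,7,8}; box has {1,2,5,7,8} → only 9 remains.
row 8, column 5 = 7: row 8 has {1,2,3,8,9}; col 5 has {1,3,4,8}; box has {1,2,3,5,6,8} → only 7 remains.
row 9, column 5 = 9: row 9 has {1,5,8}; col 5 has {1,3,4,7,8}; box has {1,2,3,5,6,7,8} → only 9 remains.
row 2, column 3 = 1: row 2 has {3,4,5,7,8}; col 3 has {2,3,4,5,6,7,8,9}; box has {3,4,7,8} → only 1 remains.
row 2, column 8 = 6: row 2 has {1,3,4,5,7,8}; col 8 has {2,3,4,8,9}; box has {2,3,4,7,8} → only 6 remains.
row 4, column 1 = 2: row 4 has {1,3,4,8,9}; col 1 has {1,4,7,8}; box has {1,3,4,5,6,7,8} → only 2 remains.
row 6, column 1 = 9: row 6 has {1,3,4,8}; col 1 has {1,2,4,7,8}; box has {1,2,3,4,5,6,7,8} → only 9 remains.
row 9, column 4 = 4: row 9 has {1,5,8,9}; col 4 has {1,2,3,5,8}; box has {1,2,3,5,6,7,8,9} → only 4 remains.
row 9, column 8 = 7: row 9 has {1,4,5,8,9}; col 8 has {2,3,4,6,8,9}; box has {1,3,4,8,9} → only 7 remains.
row 1, column 9 = 5: row 1 has {1,2,3,4,7,8}; col 9 has {1,3,4,8,9}; box has {2,3,4,6,7,8} → only 5 remains.
row 2, column 5 = 2: row 2 has {1,3,4,5,6,7,8}; col 5 has {1,3,4,7,8,9}; box has {1,3,4,5,7,8} → only 2 remains.
row 3, column 5 = 6: row 3 has {3,4,7,8}; col 5 has {1,2,3,4,7,8,9}; box has {1,2,3,4,5,7,8} → only 6 remains.
row 3, column 7 = 9: row 3 has {3,4,6,7,8}; col 7 has {1,3,4,7,8}; box has {2,3,4,5,6,7,8} → only 9 remains.
row 3, column 8 = 1: row 3 has {3,4,6,7,8,9}; col 8 has {2,3,4,6,7,8,9}; box has {2,3,4,5,6,7,8,9} → only 1 remains.
row 4, column 5 = 5: row 4 has {1,2,3,4,8,9}; col 5 has {1,2,3,4,6,7,8,9}; box has {1,2,3,4,8,9} → only 5 remains.
row 4, column 7 = 6: row 4 has {1,2,3,4,5,8,9}; col 7 has {1,3,4,7,8,9}; box has {1,3,4,8,9} → only 6 remains.
row 6, column 8 = 5: row 6 has {1,3,4,8,9}; col 8 has {1,2,3,4,6,7,8,9}; box has {1,3,4,6,8,9} → only 5 remains.
row 8, column 7 = 5: row 8 has {1,2,3,7,8,9}; col 7 has {1,3,4,6,7,8,9}; box has {1,3,4,7,8,9} → only 5 remains.
row 8, column 9 = 6: row 8 has {1,2,3,5,7,8,9}; col 9 has {1,3,4,5,8,9}; box has {1,3,4,5,7,8,9} → only 6 remains.
row 9, column 2 = 6: row 9 has {1,4,5,7,8,9}; col 2 has {1,3,5,7,8}; box has {1,2,5,7,8,9} → only 6 remains.
row 9, column 9 = 2: row 9 has {1,4,5,6,7,8,9}; col 9 has {1,3,4,5,6,8,9}; box has {1,3,4,5,6,7,8,9} → only 2 remains.
row 1, column 1 = 6: row 1 has {1,2,3,4,5,7,8}; col 1 has {1,2,4,7,8,9}; box has {1,3,4,7,8} → only 6 remains.
row 1, column 4 = 9: row 1 has {1,2,3,4,5,6,7,8}; col 4 has {1,2,3,4,5,8}; box has {1,2,3,4,5,6,7,8} → only 9 remains.
row 2, column 2 = 9: row 2 has {1,2,3,4,5,6,7,8}; col 2 has {1,3,5,6,7,8}; box has {1,3,4,6,7,8} → only 9 remains.
row 3, column 1 = 5: row 3 has {1,3,4,6,7,8,9}; col 1 has {1,2,4,6,7,8,9}; box has {1,3,4,6,7,8,9} → only 5 remains.
row 3, column 2 = 2: row 3 has {1,3,4,5,6,7,8,9}; col 2 has {1,3,5,6,7,8,9}; box has {1,3,4,5,6,7,8,9} → only 2 remains.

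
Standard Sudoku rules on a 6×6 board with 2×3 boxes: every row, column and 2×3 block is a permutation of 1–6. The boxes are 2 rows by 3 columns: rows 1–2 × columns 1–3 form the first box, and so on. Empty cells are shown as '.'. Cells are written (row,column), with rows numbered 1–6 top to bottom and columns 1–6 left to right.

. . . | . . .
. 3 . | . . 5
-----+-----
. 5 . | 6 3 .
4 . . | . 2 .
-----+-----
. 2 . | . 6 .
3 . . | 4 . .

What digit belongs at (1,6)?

6

(4,6) = 1 (sole candidate).
(5,6) = 3 (sole candidate).
(6,6) = 2 (sole candidate).
(3,6) = 4 (sole candidate).
(4,2) = 6 (sole candidate).
(4,3) = 3 (sole candidate).
(4,4) = 5 (sole candidate).
(5,4) = 1 (sole candidate).
(6,2) = 1 (sole candidate).
(6,5) = 5 (sole candidate).
(1,2) = 4 (sole candidate).
(1,5) = 1 (sole candidate).
(1,6) = 6: row 1 has {1,4}; col 6 has {1,2,3,4,5}; box has {1,5} → only 6 remains.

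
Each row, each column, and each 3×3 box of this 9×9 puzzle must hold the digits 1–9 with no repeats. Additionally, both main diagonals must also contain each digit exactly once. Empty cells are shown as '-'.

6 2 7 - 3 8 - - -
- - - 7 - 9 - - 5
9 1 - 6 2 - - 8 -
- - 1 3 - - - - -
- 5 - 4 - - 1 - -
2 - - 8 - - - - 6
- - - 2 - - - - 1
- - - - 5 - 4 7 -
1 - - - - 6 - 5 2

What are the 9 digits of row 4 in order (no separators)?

R1C7 = 9 (sole candidate).
R1C9 = 4 (sole candidate).
R5C5 = 9 (sole candidate).
R7C7 = 8 (sole candidate).
R9C4 = 9 (sole candidate).
R9C7 = 3 (sole candidate).
R1C8 = 1 (sole candidate).
R2C2 = 4 (sole candidate).
R2C5 = 1 (sole candidate).
R3C3 = 5 (sole candidate).
R3C6 = 4 (sole candidate).
R3C7 = 7 (sole candidate).
R3C9 = 3 (sole candidate).
R6C5 = 7 (sole candidate).
R6C6 = 1 (sole candidate).
R6C7 = 5 (sole candidate).
R7C5 = 4 (sole candidate).
R8C4 = 1 (sole candidate).
R8C6 = 3 (sole candidate).
R8C9 = 9 (sole candidate).
R9C5 = 8 (sole candidate).
R1C4 = 5 (sole candidate).
R4C5 = 6: row 4 has {1,3}; col 5 has {1,2,3,4,5,7,8,9}; box has {1,3,4,7,8,9} → only 6 remains.
R4C7 = 2: row 4 has {1,3,6}; col 7 has {1,3,4,5,7,8,9}; box has {1,5,6} → only 2 remains.
R5C6 = 2 (sole candidate).
R5C8 = 3 (sole candidate).
R7C6 = 7 (sole candidate).
R7C8 = 6 (sole candidate).
R8C1 = 8 (sole candidate).
R8C2 = 6 (sole candidate).
R8C3 = 2 (sole candidate).
R9C2 = 7 (sole candidate).
R9C3 = 4 (sole candidate).
R2C1 = 3 (sole candidate).
R2C3 = 8 (sole candidate).
R2C7 = 6 (sole candidate).
R2C8 = 2 (sole candidate).
R4C6 = 5: row 4 has {1,2,3,6}; col 6 has {1,2,3,4,6,7,8,9}; box has {1,2,3,4,6,7,8,9}; anti-diagonal has {1,2,4,6,7,8,9} → only 5 remains.
R5C1 = 7 (sole candidate).
R5C3 = 6 (sole candidate).
R5C9 = 8 (sole candidate).
R7C1 = 5 (sole candidate).
R7C3 = 3 (sole candidate).
R4C1 = 4: row 4 has {1,2,3,5,6}; col 1 has {1,2,3,5,6,7,8,9}; box has {1,2,5,6,7} → only 4 remains.
R4C8 = 9: row 4 has {1,2,3,4,5,6}; col 8 has {1,2,3,5,6,7,8}; box has {1,2,3,5,6,8} → only 9 remains.
R4C9 = 7: row 4 has {1,2,3,4,5,6,9}; col 9 has {1,2,3,4,5,6,8,9}; box has {1,2,3,5,6,8,9} → only 7 remains.
R6C3 = 9 (sole candidate).
R6C8 = 4 (sole candidate).
R7C2 = 9 (sole candidate).
R4C2 = 8: row 4 has {1,2,3,4,5,6,7,9}; col 2 has {1,2,4,5,6,7,9}; box has {1,2,4,5,6,7,9} → only 8 remains.

481365297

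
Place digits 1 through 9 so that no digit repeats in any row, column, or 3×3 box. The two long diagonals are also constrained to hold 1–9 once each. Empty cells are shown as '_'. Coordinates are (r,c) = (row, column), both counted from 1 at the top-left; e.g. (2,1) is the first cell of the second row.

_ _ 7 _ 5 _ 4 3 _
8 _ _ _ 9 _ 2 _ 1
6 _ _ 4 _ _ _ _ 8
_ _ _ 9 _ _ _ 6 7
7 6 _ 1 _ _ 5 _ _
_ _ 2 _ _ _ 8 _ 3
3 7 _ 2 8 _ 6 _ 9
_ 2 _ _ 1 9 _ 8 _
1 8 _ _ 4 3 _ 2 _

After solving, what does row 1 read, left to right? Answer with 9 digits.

(1,1) = 2: row 1 has {3,4,5,7}; col 1 has {1,3,6,7,8}; box has {6,7,8}; main diagonal has {6,8,9} → only 2 remains.
(1,9) = 6: row 1 has {2,3,4,5,7}; col 9 has {1,3,7,8,9}; box has {1,2,3,4,8}; anti-diagonal has {1,2} → only 6 remains.
(4,7) = 1 (sole candidate).
(5,5) = 3 (sole candidate).
(7,6) = 5 (sole candidate).
(9,7) = 7 (sole candidate).
(9,9) = 5 (sole candidate).
(1,4) = 8: row 1 has {2,3,4,5,6,7}; col 4 has {1,2,4,9}; box has {4,5,9} → only 8 remains.
(1,6) = 1: row 1 has {2,3,4,5,6,7,8}; col 6 has {3,5,9}; box has {4,5,8,9} → only 1 remains.
(2,2) = 4 (sole candidate).
(3,3) = 1 (sole candidate).
(3,7) = 9 (sole candidate).
(4,5) = 2 (sole candidate).
(6,6) = 7 (sole candidate).
(7,3) = 4 (sole candidate).
(7,8) = 1 (sole candidate).
(8,1) = 5 (sole candidate).
(8,3) = 6 (sole candidate).
(8,4) = 7 (sole candidate).
(8,7) = 3 (sole candidate).
(8,9) = 4 (sole candidate).
(9,3) = 9 (sole candidate).
(9,4) = 6 (sole candidate).
(1,2) = 9: row 1 has {1,2,3,4,5,6,7,8}; col 2 has {2,4,6,7,8}; box has {1,2,4,6,7,8} → only 9 remains.

297851436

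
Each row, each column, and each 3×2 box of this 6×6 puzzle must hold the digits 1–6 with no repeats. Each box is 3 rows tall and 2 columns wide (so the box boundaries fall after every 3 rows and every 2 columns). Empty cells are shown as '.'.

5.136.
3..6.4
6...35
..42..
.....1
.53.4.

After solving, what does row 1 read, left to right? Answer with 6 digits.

r1c6 = 2: row 1 has {1,3,5,6}; col 6 has {1,4,5}; box has {3,4,5,6} → only 2 remains.
r2c5 = 1 (sole candidate).
r3c3 = 2 (sole candidate).
r3c4 = 4 (sole candidate).
r4c1 = 1 (sole candidate).
r4c5 = 5 (sole candidate).
r5c4 = 5 (sole candidate).
r5c5 = 2 (sole candidate).
r6c1 = 2 (sole candidate).
r6c4 = 1 (sole candidate).
r6c6 = 6 (sole candidate).
r1c2 = 4: row 1 has {1,2,3,5,6}; col 2 has {5}; box has {3,5,6} → only 4 remains.

541362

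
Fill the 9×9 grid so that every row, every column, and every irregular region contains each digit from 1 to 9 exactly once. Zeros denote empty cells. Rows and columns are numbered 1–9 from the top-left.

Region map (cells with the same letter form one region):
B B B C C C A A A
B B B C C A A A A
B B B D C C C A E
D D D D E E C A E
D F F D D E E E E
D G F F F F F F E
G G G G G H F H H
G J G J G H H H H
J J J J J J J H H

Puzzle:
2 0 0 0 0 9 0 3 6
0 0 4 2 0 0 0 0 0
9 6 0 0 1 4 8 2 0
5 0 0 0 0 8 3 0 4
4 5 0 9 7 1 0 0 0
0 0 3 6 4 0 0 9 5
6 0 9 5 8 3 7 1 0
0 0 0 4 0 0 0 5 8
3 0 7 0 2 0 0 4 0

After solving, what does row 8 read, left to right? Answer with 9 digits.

r1c4 = 7 (sole candidate).
r1c5 = 5 (sole candidate).
r2c5 = 6 (sole candidate).
r3c3 = 5 (sole candidate).
r3c4 = 3 (sole candidate).
r3c9 = 7 (sole candidate).
r4c4 = 1 (sole candidate).
r4c5 = 9 (sole candidate).
r4c8 = 7 (sole candidate).
r5c8 = 6 (sole candidate).
r6c1 = 8 (sole candidate).
r6c6 = 2 (sole candidate).
r6c7 = 1 (sole candidate).
r7c9 = 2 (sole candidate).
r8c5 = 3: row 8 has {4,5,8}; col 5 has {1,2,4,5,6,7,8,9}; region has {5,6,8,9} → only 3 remains.
r9c4 = 8 (sole candidate).
r9c9 = 9 (sole candidate).
r1c7 = 4 (sole candidate).
r2c6 = 5 (sole candidate).
r2c7 = 9 (sole candidate).
r2c8 = 8 (sole candidate).
r2c9 = 1 (sole candidate).
r4c2 = 2 (sole candidate).
r4c3 = 6 (sole candidate).
r5c3 = 8 (sole candidate).
r5c7 = 2 (sole candidate).
r5c9 = 3 (sole candidate).
r6c2 = 7 (sole candidate).
r7c2 = 4 (sole candidate).
r8c1 = 1: row 8 has {3,4,5,8}; col 1 has {2,3,4,5,6,8,9}; region has {3,4,5,6,7,8,9} → only 1 remains.
r8c2 = 9: row 8 has {1,3,4,5,8}; col 2 has {2,4,5,6,7}; region has {2,3,4,7,8} → only 9 remains.
r8c3 = 2: row 8 has {1,3,4,5,8,9}; col 3 has {3,4,5,6,7,8,9}; region has {1,3,4,5,6,7,8,9} → only 2 remains.
r8c7 = 6: row 8 has {1,2,3,4,5,8,9}; col 7 has {1,2,3,4,7,8,9}; region has {1,2,3,4,5,8,9} → only 6 remains.
r9c2 = 1 (sole candidate).
r9c6 = 6 (sole candidate).
r9c7 = 5 (sole candidate).
r1c2 = 8 (sole candidate).
r1c3 = 1 (sole candidate).
r2c1 = 7 (sole candidate).
r2c2 = 3 (sole candidate).
r8c6 = 7: row 8 has {1,2,3,4,5,6,8,9}; col 6 has {1,2,3,4,5,6,8,9}; region has {1,2,3,4,5,6,8,9} → only 7 remains.

192437658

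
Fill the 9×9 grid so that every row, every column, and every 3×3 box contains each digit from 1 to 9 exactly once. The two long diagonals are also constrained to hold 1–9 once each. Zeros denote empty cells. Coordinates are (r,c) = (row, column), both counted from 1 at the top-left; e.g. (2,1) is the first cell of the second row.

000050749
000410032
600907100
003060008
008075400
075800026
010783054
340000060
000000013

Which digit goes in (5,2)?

(3,8) = 8 (sole candidate).
(3,9) = 5 (sole candidate).
(4,6) = 2 (sole candidate).
(5,8) = 9 (sole candidate).
(5,9) = 1 (sole candidate).
(6,7) = 3 (sole candidate).
(7,3) = 6 (sole candidate).
(8,9) = 7 (sole candidate).
(9,1) = 5 (sole candidate).
(2,7) = 6 (sole candidate).
(4,2) = 9 (sole candidate).
(4,4) = 1 (sole candidate).
(4,7) = 5 (sole candidate).
(4,8) = 7 (sole candidate).
(5,1) = 2 (sole candidate).
(5,2) = 6: row 5 has {1,2,4,5,7,8,9}; col 2 has {1,4,7,9}; box has {2,3,5,7,8,9} → only 6 remains.

6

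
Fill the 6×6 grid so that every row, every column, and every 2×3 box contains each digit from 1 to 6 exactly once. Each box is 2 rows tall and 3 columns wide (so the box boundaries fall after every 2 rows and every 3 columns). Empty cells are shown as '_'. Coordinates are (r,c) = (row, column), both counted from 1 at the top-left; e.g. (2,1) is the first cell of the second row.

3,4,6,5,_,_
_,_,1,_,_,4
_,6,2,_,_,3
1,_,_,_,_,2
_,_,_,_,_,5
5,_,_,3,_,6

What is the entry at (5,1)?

6

(1,6) = 1 (sole candidate).
(2,1) = 2 (sole candidate).
(2,2) = 5 (sole candidate).
(2,4) = 6 (sole candidate).
(2,5) = 3 (sole candidate).
(3,1) = 4 (sole candidate).
(3,4) = 1 (sole candidate).
(3,5) = 5 (sole candidate).
(4,2) = 3 (sole candidate).
(4,3) = 5 (sole candidate).
(4,4) = 4 (sole candidate).
(4,5) = 6 (sole candidate).
(5,1) = 6: row 5 has {5}; col 1 has {1,2,3,4,5}; box has {5} → only 6 remains.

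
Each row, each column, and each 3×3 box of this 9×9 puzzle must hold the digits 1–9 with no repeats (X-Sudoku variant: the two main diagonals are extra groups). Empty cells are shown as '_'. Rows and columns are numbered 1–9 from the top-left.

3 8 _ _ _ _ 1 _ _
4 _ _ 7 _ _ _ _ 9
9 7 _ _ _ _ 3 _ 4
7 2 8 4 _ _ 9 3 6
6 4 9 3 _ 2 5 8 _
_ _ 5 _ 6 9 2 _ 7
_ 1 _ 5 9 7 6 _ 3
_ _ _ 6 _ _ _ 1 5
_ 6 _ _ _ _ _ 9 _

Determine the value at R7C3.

4

R1C9 = 2: row 1 has {1,3,8}; col 9 has {3,4,5,6,7,9}; box has {1,3,4,9}; anti-diagonal has {3} → only 2 remains.
R2C2 = 5: row 2 has {4,7,9}; col 2 has {1,2,4,6,7,8}; box has {3,4,7,8,9}; main diagonal has {1,3,4,6,9} → only 5 remains.
R2C7 = 8: row 2 has {4,5,7,9}; col 7 has {1,2,3,5,6,9}; box has {1,2,3,4,9} → only 8 remains.
R2C8 = 6: row 2 has {4,5,7,8,9}; col 8 has {1,3,8,9}; box has {1,2,3,4,8,9}; anti-diagonal has {2,3} → only 6 remains.
R3C3 = 2: row 3 has {3,4,7,9}; col 3 has {5,8,9}; box has {3,4,5,7,8,9}; main diagonal has {1,3,4,5,6,9} → only 2 remains.
R3C8 = 5: row 3 has {2,3,4,7,9}; col 8 has {1,3,6,8,9}; box has {1,2,3,4,6,8,9} → only 5 remains.
R5C5 = 7: row 5 has {2,3,4,5,6,8,9}; col 5 has {6,9}; box has {2,3,4,6,9}; main diagonal has {1,2,3,4,5,6,9}; anti-diagonal has {2,3,6} → only 7 remains.
R5C9 = 1: row 5 has {2,3,4,5,6,7,8,9}; col 9 has {2,3,4,5,6,7,9}; box has {2,3,5,6,7,8,9} → only 1 remains.
R6C1 = 1: row 6 has {2,5,6,7,9}; col 1 has {3,4,6,7,9}; box has {2,4,5,6,7,8,9} → only 1 remains.
R6C2 = 3: row 6 has {1,2,5,6,7,9}; col 2 has {1,2,4,5,6,7,8}; box has {1,2,4,5,6,7,8,9} → only 3 remains.
R6C4 = 8: row 6 has {1,2,3,5,6,7,9}; col 4 has {3,4,5,6,7}; box has {2,3,4,6,7,9}; anti-diagonal has {2,3,6,7} → only 8 remains.
R6C8 = 4: row 6 has {1,2,3,5,6,7,8,9}; col 8 has {1,3,5,6,8,9}; box has {1,2,3,5,6,7,8,9} → only 4 remains.
R7C3 = 4: row 7 has {1,3,5,6,7,9}; col 3 has {2,5,8,9}; box has {1,6}; anti-diagonal has {2,3,6,7,8} → only 4 remains.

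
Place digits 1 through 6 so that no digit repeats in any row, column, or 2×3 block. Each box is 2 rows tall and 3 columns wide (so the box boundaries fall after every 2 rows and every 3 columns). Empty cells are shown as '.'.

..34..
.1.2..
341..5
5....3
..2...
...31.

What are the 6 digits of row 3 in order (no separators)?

row 2, column 6 = 6: row 2 has {1,2}; col 6 has {3,5}; box has {2,4} → only 6 remains.
row 3, column 4 = 6: row 3 has {1,3,4,5}; col 4 has {2,3,4}; box has {3,5} → only 6 remains.
row 3, column 5 = 2: row 3 has {1,3,4,5,6}; col 5 has {1}; box has {3,5,6} → only 2 remains.

341625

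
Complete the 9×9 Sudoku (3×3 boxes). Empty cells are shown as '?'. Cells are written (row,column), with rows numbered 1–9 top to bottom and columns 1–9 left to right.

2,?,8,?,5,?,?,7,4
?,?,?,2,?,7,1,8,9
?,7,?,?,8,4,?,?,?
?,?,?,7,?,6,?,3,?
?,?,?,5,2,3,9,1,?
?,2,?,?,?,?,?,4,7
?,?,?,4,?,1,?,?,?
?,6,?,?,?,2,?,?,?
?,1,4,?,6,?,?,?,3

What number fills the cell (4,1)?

(1,6) = 9 (sole candidate).
(2,5) = 3 (sole candidate).
(6,6) = 8 (sole candidate).
(9,6) = 5 (sole candidate).
(1,2) = 3 (sole candidate).
(1,7) = 6 (sole candidate).
(6,7) = 5 (sole candidate).
(1,4) = 1 (sole candidate).
(3,4) = 6 (sole candidate).
(6,4) = 9 (sole candidate).
(6,5) = 1 (sole candidate).
(9,4) = 8 (sole candidate).
(4,5) = 4 (sole candidate).
(8,4) = 3 (sole candidate).
(3,7) = 3 (hidden single in row 3).
(8,9) = 1 (hidden single in row 8).
(8,7) = 4 (hidden single in row 8).
(8,1) = 8 (hidden single in row 8).
(7,3) = 2 (hidden single in column 3).
(7,1) = 3 (hidden single in row 7).
(6,1) = 6 (sole candidate).
(6,3) = 3 (sole candidate).
(5,3) = 7 (sole candidate).
(5,1) = 4 (sole candidate).
(5,2) = 8 (sole candidate).
(5,9) = 6 (sole candidate).
(2,1) = 5 (sole candidate).
(2,2) = 4 (sole candidate).
(2,3) = 6 (sole candidate).
(7,8) = 6 (hidden single in row 7).
(8,5) = 7 (hidden single in row 8).
(7,5) = 9 (sole candidate).
(7,2) = 5 (sole candidate).
(7,9) = 8 (sole candidate).
(8,3) = 9 (sole candidate).
(8,8) = 5 (sole candidate).
(9,1) = 7 (sole candidate).
(9,7) = 2 (sole candidate).
(9,8) = 9 (sole candidate).
(3,3) = 1 (sole candidate).
(3,8) = 2 (sole candidate).
(3,9) = 5 (sole candidate).
(4,2) = 9 (sole candidate).
(4,3) = 5 (sole candidate).
(4,7) = 8 (sole candidate).
(4,9) = 2 (sole candidate).
(7,7) = 7 (sole candidate).
(3,1) = 9 (sole candidate).
(4,1) = 1: row 4 has {2,3,4,5,6,7,8,9}; col 1 has {2,3,4,5,6,7,8,9}; box has {2,3,4,5,6,7,8,9} → only 1 remains.

1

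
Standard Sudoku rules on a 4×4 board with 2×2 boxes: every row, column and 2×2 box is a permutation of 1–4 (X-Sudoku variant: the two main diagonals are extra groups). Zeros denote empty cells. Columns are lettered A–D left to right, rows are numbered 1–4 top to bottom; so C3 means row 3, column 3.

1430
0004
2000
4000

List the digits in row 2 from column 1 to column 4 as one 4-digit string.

D1 = 2: row 1 has {1,3,4}; col 4 has {4}; box has {3,4}; anti-diagonal has {4} → only 2 remains.
A2 = 3: row 2 has {4}; col 1 has {1,2,4}; box has {1,4} → only 3 remains.
B2 = 2: row 2 has {3,4}; col 2 has {4}; box has {1,3,4}; main diagonal has {1} → only 2 remains.
C2 = 1: row 2 has {2,3,4}; col 3 has {3}; box has {2,3,4}; anti-diagonal has {2,4} → only 1 remains.

3214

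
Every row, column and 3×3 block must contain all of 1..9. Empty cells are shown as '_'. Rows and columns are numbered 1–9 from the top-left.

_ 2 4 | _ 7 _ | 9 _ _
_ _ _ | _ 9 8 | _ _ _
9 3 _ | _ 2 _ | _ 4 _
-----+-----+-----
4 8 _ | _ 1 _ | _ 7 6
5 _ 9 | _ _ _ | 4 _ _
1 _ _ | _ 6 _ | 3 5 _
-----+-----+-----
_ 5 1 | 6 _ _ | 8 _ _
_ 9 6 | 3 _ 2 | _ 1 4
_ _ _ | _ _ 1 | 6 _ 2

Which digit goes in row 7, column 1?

row 4, column 7 = 2 (sole candidate).
row 5, column 8 = 8 (sole candidate).
row 5, column 9 = 1 (sole candidate).
row 6, column 2 = 7 (sole candidate).
row 6, column 3 = 2 (sole candidate).
row 6, column 9 = 9 (sole candidate).
row 7, column 5 = 4 (sole candidate).
row 9, column 2 = 4 (sole candidate).
row 4, column 3 = 3 (sole candidate).
row 5, column 2 = 6 (sole candidate).
row 5, column 5 = 3 (sole candidate).
row 5, column 6 = 7 (sole candidate).
row 6, column 6 = 4 (sole candidate).
row 7, column 6 = 9 (sole candidate).
row 7, column 8 = 3 (sole candidate).
row 7, column 9 = 7 (sole candidate).
row 8, column 7 = 5 (sole candidate).
row 9, column 8 = 9 (sole candidate).
row 1, column 8 = 6 (sole candidate).
row 2, column 2 = 1 (sole candidate).
row 2, column 7 = 7 (sole candidate).
row 2, column 8 = 2 (sole candidate).
row 3, column 7 = 1 (sole candidate).
row 4, column 6 = 5 (sole candidate).
row 5, column 4 = 2 (sole candidate).
row 6, column 4 = 8 (sole candidate).
row 7, column 1 = 2: row 7 has {1,3,4,5,6,7,8,9}; col 1 has {1,4,5,9}; box has {1,4,5,6,9} → only 2 remains.

2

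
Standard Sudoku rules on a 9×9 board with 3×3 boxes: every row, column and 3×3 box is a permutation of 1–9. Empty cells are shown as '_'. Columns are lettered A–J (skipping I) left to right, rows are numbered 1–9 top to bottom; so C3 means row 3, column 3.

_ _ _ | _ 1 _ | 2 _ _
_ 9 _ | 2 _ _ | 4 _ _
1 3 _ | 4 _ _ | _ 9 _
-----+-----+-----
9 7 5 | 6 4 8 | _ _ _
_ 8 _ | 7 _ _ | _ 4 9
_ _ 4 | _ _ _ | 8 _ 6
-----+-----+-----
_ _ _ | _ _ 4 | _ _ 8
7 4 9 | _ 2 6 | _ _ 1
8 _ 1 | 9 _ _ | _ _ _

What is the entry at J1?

5

A1 = 4: in row 1, 4 can only go here (every other open cell in that row sees a 4).
F1 = 9: in row 1, 9 can only go here (every other open cell in that row sees a 9).
H2 = 1: in row 2, 1 can only go here (every other open cell in that row sees a 1).
C3 = 2: in row 3, 2 can only go here (every other open cell in that row sees a 2).
E3 = 8: in row 3, 8 can only go here (every other open cell in that row sees an 8).
C2 = 8: in row 2, 8 can only go here (every other open cell in that row sees an 8).
H1 = 8: in row 1, 8 can only go here (every other open cell in that row sees an 8).
G3 = 6: in row 3, 6 can only go here (every other open cell in that row sees a 6).
G4 = 1: in row 4, 1 can only go here (every other open cell in that row sees a 1).
F5 = 1: in row 5, 1 can only go here (every other open cell in that row sees a 1).
A5 = 2: in row 5, 2 can only go here (every other open cell in that row sees a 2).
A6 = 3: row 6 has {4,6,8}; col 1 has {1,2,4,7,8,9}; box has {2,4,5,7,8,9} → only 3 remains.
B6 = 1: row 6 has {3,4,6,8}; col 2 has {3,4,7,8,9}; box has {2,3,4,5,7,8,9} → only 1 remains.
D6 = 5: row 6 has {1,3,4,6,8}; col 4 has {2,4,6,7,9}; box has {1,4,6,7,8} → only 5 remains.
E6 = 9: row 6 has {1,3,4,5,6,8}; col 5 has {1,2,4,8}; box has {1,4,5,6,7,8} → only 9 remains.
F6 = 2: row 6 has {1,3,4,5,6,8,9}; col 6 has {1,4,6,8,9}; box has {1,4,5,6,7,8,9} → only 2 remains.
H6 = 7: row 6 has {1,2,3,4,5,6,8,9}; col 8 has {1,4,8,9}; box has {1,4,6,8,9} → only 7 remains.
D1 = 3: row 1 has {1,2,4,8,9}; col 4 has {2,4,5,6,7,9}; box has {1,2,4,8,9} → only 3 remains.
C5 = 6: row 5 has {1,2,4,7,8,9}; col 3 has {1,2,4,5,8,9}; box has {1,2,3,4,5,7,8,9} → only 6 remains.
E5 = 3: row 5 has {1,2,4,6,7,8,9}; col 5 has {1,2,4,8,9}; box has {1,2,4,5,6,7,8,9} → only 3 remains.
G5 = 5: row 5 has {1,2,3,4,6,7,8,9}; col 7 has {1,2,4,6,8}; box has {1,4,6,7,8,9} → only 5 remains.
C7 = 3: row 7 has {4,8}; col 3 has {1,2,4,5,6,8,9}; box has {1,4,7,8,9} → only 3 remains.
D7 = 1: row 7 has {3,4,8}; col 4 has {2,3,4,5,6,7,9}; box has {2,4,6,9} → only 1 remains.
D8 = 8: row 8 has {1,2,4,6,7,9}; col 4 has {1,2,3,4,5,6,7,9}; box has {1,2,4,6,9} → only 8 remains.
G8 = 3: row 8 has {1,2,4,6,7,8,9}; col 7 has {1,2,4,5,6,8}; box has {1,8} → only 3 remains.
H8 = 5: row 8 has {1,2,3,4,6,7,8,9}; col 8 has {1,4,7,8,9}; box has {1,3,8} → only 5 remains.
G9 = 7: row 9 has {1,8,9}; col 7 has {1,2,3,4,5,6,8}; box has {1,3,5,8} → only 7 remains.
C1 = 7: row 1 has {1,2,3,4,8,9}; col 3 has {1,2,3,4,5,6,8,9}; box has {1,2,3,4,8,9} → only 7 remains.
J1 = 5: row 1 has {1,2,3,4,7,8,9}; col 9 has {1,6,8,9}; box has {1,2,4,6,8,9} → only 5 remains.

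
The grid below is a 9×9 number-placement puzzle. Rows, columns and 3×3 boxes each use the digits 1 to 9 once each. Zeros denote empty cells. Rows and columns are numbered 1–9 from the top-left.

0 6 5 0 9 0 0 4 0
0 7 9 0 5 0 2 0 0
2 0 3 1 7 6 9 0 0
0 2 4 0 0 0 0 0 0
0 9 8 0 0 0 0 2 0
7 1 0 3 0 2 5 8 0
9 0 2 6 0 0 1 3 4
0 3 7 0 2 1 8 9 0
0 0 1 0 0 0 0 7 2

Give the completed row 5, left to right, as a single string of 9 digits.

398715426

r3c8 = 5 (sole candidate).
r3c9 = 8 (sole candidate).
r6c3 = 6 (sole candidate).
r6c5 = 4 (sole candidate).
r6c9 = 9 (sole candidate).
r7c5 = 8 (sole candidate).
r9c5 = 3 (sole candidate).
r9c7 = 6 (sole candidate).
r3c2 = 4 (sole candidate).
r7c2 = 5 (sole candidate).
r7c6 = 7 (sole candidate).
r8c9 = 5 (sole candidate).
r9c2 = 8 (sole candidate).
r5c6 = 5: row 5 has {2,8,9}; col 6 has {1,2,6,7}; box has {2,3,4} → only 5 remains.
r8c4 = 4 (sole candidate).
r9c1 = 4 (sole candidate).
r9c6 = 9 (sole candidate).
r2c4 = 8 (sole candidate).
r4c6 = 8 (sole candidate).
r5c1 = 3: row 5 has {2,5,8,9}; col 1 has {2,4,7,9}; box has {1,2,4,6,7,8,9} → only 3 remains.
r5c4 = 7: row 5 has {2,3,5,8,9}; col 4 has {1,3,4,6,8}; box has {2,3,4,5,8} → only 7 remains.
r5c7 = 4: row 5 has {2,3,5,7,8,9}; col 7 has {1,2,5,6,8,9}; box has {2,5,8,9} → only 4 remains.
r8c1 = 6 (sole candidate).
r9c4 = 5 (sole candidate).
r1c4 = 2 (sole candidate).
r1c6 = 3 (sole candidate).
r1c7 = 7 (sole candidate).
r1c9 = 1 (sole candidate).
r2c1 = 1 (sole candidate).
r2c6 = 4 (sole candidate).
r2c8 = 6 (sole candidate).
r2c9 = 3 (sole candidate).
r4c1 = 5 (sole candidate).
r4c4 = 9 (sole candidate).
r4c7 = 3 (sole candidate).
r4c8 = 1 (sole candidate).
r5c9 = 6: row 5 has {2,3,4,5,7,8,9}; col 9 has {1,2,3,4,5,8,9}; box has {1,2,3,4,5,8,9} → only 6 remains.
r1c1 = 8 (sole candidate).
r4c5 = 6 (sole candidate).
r4c9 = 7 (sole candidate).
r5c5 = 1: row 5 has {2,3,4,5,6,7,8,9}; col 5 has {2,3,4,5,6,7,8,9}; box has {2,3,4,5,6,7,8,9} → only 1 remains.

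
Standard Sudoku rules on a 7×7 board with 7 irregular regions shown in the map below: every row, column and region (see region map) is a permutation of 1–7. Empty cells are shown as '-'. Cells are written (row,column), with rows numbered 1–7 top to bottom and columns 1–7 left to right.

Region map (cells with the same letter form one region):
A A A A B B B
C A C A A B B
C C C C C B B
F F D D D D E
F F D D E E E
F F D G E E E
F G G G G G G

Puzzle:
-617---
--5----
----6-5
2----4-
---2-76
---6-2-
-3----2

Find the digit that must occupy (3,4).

(1,6) = 3: row 1 has {1,6,7}; col 6 has {2,4,7}; region has {5} → only 3 remains.
(1,7) = 4: row 1 has {1,3,6,7}; col 7 has {2,5,6}; region has {3,5} → only 4 remains.
(3,6) = 1: row 3 has {5,6}; col 6 has {2,3,4,7}; region has {3,4,5} → only 1 remains.
(5,3) = 3: row 5 has {2,6,7}; col 3 has {1,5}; region has {2,4} → only 3 remains.
(6,3) = 7: row 6 has {2,6}; col 3 has {1,3,5}; region has {2,3,4} → only 7 remains.
(7,3) = 4: row 7 has {2,3}; col 3 has {1,3,5,7}; region has {2,3,6} → only 4 remains.
(7,6) = 5: row 7 has {2,3,4}; col 6 has {1,2,3,4,7}; region has {2,3,4,6} → only 5 remains.
(1,1) = 5: row 1 has {1,3,4,6,7}; col 1 has {2}; region has {1,6,7} → only 5 remains.
(1,5) = 2: row 1 has {1,3,4,5,6,7}; col 5 has {6}; region has {1,3,4,5} → only 2 remains.
(2,6) = 6: row 2 has {5}; col 6 has {1,2,3,4,5,7}; region has {1,2,3,4,5} → only 6 remains.
(2,7) = 7: row 2 has {5,6}; col 7 has {2,4,5,6}; region has {1,2,3,4,5,6} → only 7 remains.
(3,3) = 2: row 3 has {1,5,6}; col 3 has {1,3,4,5,7}; region has {5,6} → only 2 remains.
(4,3) = 6: row 4 has {2,4}; col 3 has {1,2,3,4,5,7}; region has {2,3,4,7} → only 6 remains.
(7,4) = 1: row 7 has {2,3,4,5}; col 4 has {2,6,7}; region has {2,3,4,5,6} → only 1 remains.
(7,5) = 7: row 7 has {1,2,3,4,5}; col 5 has {2,6}; region has {1,2,3,4,5,6} → only 7 remains.
(4,4) = 5: row 4 has {2,4,6}; col 4 has {1,2,6,7}; region has {2,3,4,6,7} → only 5 remains.
(4,5) = 1: row 4 has {2,4,5,6}; col 5 has {2,6,7}; region has {2,3,4,5,6,7} → only 1 remains.
(4,7) = 3: row 4 has {1,2,4,5,6}; col 7 has {2,4,5,6,7}; region has {2,6,7} → only 3 remains.
(6,7) = 1: row 6 has {2,6,7}; col 7 has {2,3,4,5,6,7}; region has {2,3,6,7} → only 1 remains.
(7,1) = 6: row 7 has {1,2,3,4,5,7}; col 1 has {2,5}; region has {2} → only 6 remains.
(4,2) = 7: row 4 has {1,2,3,4,5,6}; col 2 has {3,6}; region has {2,6} → only 7 remains.
(3,2) = 4: row 3 has {1,2,5,6}; col 2 has {3,6,7}; region has {2,5,6} → only 4 remains.
(3,4) = 3: row 3 has {1,2,4,5,6}; col 4 has {1,2,5,6,7}; region has {2,4,5,6} → only 3 remains.

3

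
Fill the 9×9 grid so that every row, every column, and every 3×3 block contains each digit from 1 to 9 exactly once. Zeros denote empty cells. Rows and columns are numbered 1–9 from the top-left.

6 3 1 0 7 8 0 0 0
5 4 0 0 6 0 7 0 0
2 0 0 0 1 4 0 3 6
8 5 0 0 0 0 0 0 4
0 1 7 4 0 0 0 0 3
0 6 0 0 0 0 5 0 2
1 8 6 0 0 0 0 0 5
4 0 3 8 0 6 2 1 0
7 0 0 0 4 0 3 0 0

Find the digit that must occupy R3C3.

9

R1C9 = 9 (sole candidate).
R3C7 = 8 (sole candidate).
R5C1 = 9 (sole candidate).
R5C7 = 6 (sole candidate).
R5C8 = 8 (sole candidate).
R6C1 = 3 (sole candidate).
R6C3 = 4 (sole candidate).
R8C2 = 9 (sole candidate).
R8C5 = 5 (sole candidate).
R8C9 = 7 (sole candidate).
R9C2 = 2 (sole candidate).
R9C3 = 5 (sole candidate).
R9C9 = 8 (sole candidate).
R1C7 = 4 (sole candidate).
R2C8 = 2 (sole candidate).
R2C9 = 1 (sole candidate).
R3C2 = 7 (sole candidate).
R3C3 = 9: row 3 has {1,2,3,4,6,7,8}; col 3 has {1,3,4,5,6,7}; box has {1,2,3,4,5,6,7} → only 9 remains.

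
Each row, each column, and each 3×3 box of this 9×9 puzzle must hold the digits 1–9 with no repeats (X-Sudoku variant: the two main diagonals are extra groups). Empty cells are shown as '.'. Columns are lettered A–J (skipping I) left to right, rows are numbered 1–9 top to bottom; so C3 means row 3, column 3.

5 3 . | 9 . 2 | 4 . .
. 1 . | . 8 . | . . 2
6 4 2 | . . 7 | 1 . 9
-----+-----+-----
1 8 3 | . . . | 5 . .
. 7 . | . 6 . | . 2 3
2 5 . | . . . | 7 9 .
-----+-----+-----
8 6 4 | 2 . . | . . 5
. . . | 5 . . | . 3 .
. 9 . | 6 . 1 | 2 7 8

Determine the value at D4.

7

E1 = 1: row 1 has {2,3,4,5,9}; col 5 has {6,8}; box has {2,7,8,9} → only 1 remains.
J1 = 7: row 1 has {1,2,3,4,5,9}; col 9 has {2,3,5,8,9}; box has {1,2,4,9}; anti-diagonal has {1,4,6} → only 7 remains.
H2 = 5: row 2 has {1,2,8}; col 8 has {2,3,7,9}; box has {1,2,4,7,9}; anti-diagonal has {1,4,6,7} → only 5 remains.
D3 = 3: row 3 has {1,2,4,6,7,9}; col 4 has {2,5,6,9}; box has {1,2,7,8,9} → only 3 remains.
E3 = 5: row 3 has {1,2,3,4,6,7,9}; col 5 has {1,6,8}; box has {1,2,3,7,8,9} → only 5 remains.
H3 = 8: row 3 has {1,2,3,4,5,6,7,9}; col 8 has {2,3,5,7,9}; box has {1,2,4,5,7,9} → only 8 remains.
F4 = 9: row 4 has {1,3,5,8}; col 6 has {1,2,7}; box has {6}; anti-diagonal has {1,4,5,6,7} → only 9 remains.
C5 = 9: row 5 has {2,3,6,7}; col 3 has {2,3,4}; box has {1,2,3,5,7,8} → only 9 remains.
G5 = 8: row 5 has {2,3,6,7,9}; col 7 has {1,2,4,5,7}; box has {2,3,5,7,9} → only 8 remains.
C6 = 6: row 6 has {2,5,7,9}; col 3 has {2,3,4,9}; box has {1,2,3,5,7,8,9} → only 6 remains.
D6 = 8: row 6 has {2,5,6,7,9}; col 4 has {2,3,5,6,9}; box has {6,9}; anti-diagonal has {1,4,5,6,7,9} → only 8 remains.
F6 = 4: row 6 has {2,5,6,7,8,9}; col 6 has {1,2,7,9}; box has {6,8,9}; main diagonal has {1,2,3,5,6,8} → only 4 remains.
J6 = 1: row 6 has {2,4,5,6,7,8,9}; col 9 has {2,3,5,7,8,9}; box has {2,3,5,7,8,9} → only 1 remains.
F7 = 3: row 7 has {2,4,5,6,8}; col 6 has {1,2,4,7,9}; box has {1,2,5,6} → only 3 remains.
G7 = 9: row 7 has {2,3,4,5,6,8}; col 7 has {1,2,4,5,7,8}; box has {2,3,5,7,8}; main diagonal has {1,2,3,4,5,6,8} → only 9 remains.
H7 = 1: row 7 has {2,3,4,5,6,8,9}; col 8 has {2,3,5,7,8,9}; box has {2,3,5,7,8,9} → only 1 remains.
A8 = 7: row 8 has {3,5}; col 1 has {1,2,5,6,8}; box has {4,6,8,9} → only 7 remains.
B8 = 2: row 8 has {3,5,7}; col 2 has {1,3,4,5,6,7,8,9}; box has {4,6,7,8,9}; anti-diagonal has {1,4,5,6,7,8,9} → only 2 remains.
C8 = 1: row 8 has {2,3,5,7}; col 3 has {2,3,4,6,9}; box has {2,4,6,7,8,9} → only 1 remains.
F8 = 8: row 8 has {1,2,3,5,7}; col 6 has {1,2,3,4,7,9}; box has {1,2,3,5,6} → only 8 remains.
G8 = 6: row 8 has {1,2,3,5,7,8}; col 7 has {1,2,4,5,7,8,9}; box has {1,2,3,5,7,8,9} → only 6 remains.
J8 = 4: row 8 has {1,2,3,5,6,7,8}; col 9 has {1,2,3,5,7,8,9}; box has {1,2,3,5,6,7,8,9} → only 4 remains.
A9 = 3: row 9 has {1,2,6,7,8,9}; col 1 has {1,2,5,6,7,8}; box has {1,2,4,6,7,8,9}; anti-diagonal has {1,2,4,5,6,7,8,9} → only 3 remains.
C9 = 5: row 9 has {1,2,3,6,7,8,9}; col 3 has {1,2,3,4,6,9}; box has {1,2,3,4,6,7,8,9} → only 5 remains.
E9 = 4: row 9 has {1,2,3,5,6,7,8,9}; col 5 has {1,5,6,8}; box has {1,2,3,5,6,8} → only 4 remains.
C1 = 8: row 1 has {1,2,3,4,5,7,9}; col 3 has {1,2,3,4,5,6,9}; box has {1,2,3,4,5,6} → only 8 remains.
H1 = 6: row 1 has {1,2,3,4,5,7,8,9}; col 8 has {1,2,3,5,7,8,9}; box has {1,2,4,5,7,8,9} → only 6 remains.
A2 = 9: row 2 has {1,2,5,8}; col 1 has {1,2,3,5,6,7,8}; box has {1,2,3,4,5,6,8} → only 9 remains.
C2 = 7: row 2 has {1,2,5,8,9}; col 3 has {1,2,3,4,5,6,8,9}; box has {1,2,3,4,5,6,8,9} → only 7 remains.
D2 = 4: row 2 has {1,2,5,7,8,9}; col 4 has {2,3,5,6,8,9}; box has {1,2,3,5,7,8,9} → only 4 remains.
F2 = 6: row 2 has {1,2,4,5,7,8,9}; col 6 has {1,2,3,4,7,8,9}; box has {1,2,3,4,5,7,8,9} → only 6 remains.
G2 = 3: row 2 has {1,2,4,5,6,7,8,9}; col 7 has {1,2,4,5,6,7,8,9}; box has {1,2,4,5,6,7,8,9} → only 3 remains.
D4 = 7: row 4 has {1,3,5,8,9}; col 4 has {2,3,4,5,6,8,9}; box has {4,6,8,9}; main diagonal has {1,2,3,4,5,6,8,9} → only 7 remains.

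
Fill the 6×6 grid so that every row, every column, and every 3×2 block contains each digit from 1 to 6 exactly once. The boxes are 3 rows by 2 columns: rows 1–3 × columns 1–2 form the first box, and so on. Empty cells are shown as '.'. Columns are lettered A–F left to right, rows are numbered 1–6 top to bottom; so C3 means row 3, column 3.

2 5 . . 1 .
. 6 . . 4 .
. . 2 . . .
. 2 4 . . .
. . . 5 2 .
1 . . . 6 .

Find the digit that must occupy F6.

A2 = 3 (sole candidate).
D2 = 1 (sole candidate).
A3 = 4 (sole candidate).
B3 = 1 (sole candidate).
A5 = 6 (sole candidate).
C6 = 3 (sole candidate).
D6 = 2 (sole candidate).
C1 = 6 (sole candidate).
F1 = 3 (sole candidate).
C2 = 5 (sole candidate).
F2 = 2 (sole candidate).
D3 = 3 (sole candidate).
E3 = 5 (sole candidate).
F3 = 6 (sole candidate).
A4 = 5 (sole candidate).
D4 = 6 (sole candidate).
E4 = 3 (sole candidate).
F4 = 1 (sole candidate).
C5 = 1 (sole candidate).
F5 = 4 (sole candidate).
B6 = 4 (sole candidate).
F6 = 5: row 6 has {1,2,3,4,6}; col 6 has {1,2,3,4,6}; box has {1,2,3,4,6} → only 5 remains.

5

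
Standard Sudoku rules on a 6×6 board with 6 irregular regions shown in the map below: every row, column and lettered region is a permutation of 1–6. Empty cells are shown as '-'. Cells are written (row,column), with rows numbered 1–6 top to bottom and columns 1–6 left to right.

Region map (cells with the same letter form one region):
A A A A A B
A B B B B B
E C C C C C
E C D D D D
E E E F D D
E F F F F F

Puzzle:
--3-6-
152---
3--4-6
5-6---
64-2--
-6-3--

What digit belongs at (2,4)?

6

(1,2) = 2: row 1 has {3,6}; col 2 has {4,5,6}; region has {1,3,6} → only 2 remains.
(1,4) = 5: row 1 has {2,3,6}; col 4 has {2,3,4}; region has {1,2,3,6} → only 5 remains.
(2,4) = 6: row 2 has {1,2,5}; col 4 has {2,3,4,5}; region has {2,5} → only 6 remains.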